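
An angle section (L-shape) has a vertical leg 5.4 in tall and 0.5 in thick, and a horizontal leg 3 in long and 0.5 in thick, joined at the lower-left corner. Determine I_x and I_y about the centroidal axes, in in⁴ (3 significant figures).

I_x ≈ 11.7 in⁴, I_y ≈ 2.63 in⁴

Break the section into simple shapes (no overlaps), measuring from the bottom-left corner of the bounding box.
Vertical leg: 0.5 × 5.4, A = 2.7 in², y = 2.7 in, Ī = 6.561 in⁴.
Horizontal leg (remainder): 2.5 × 0.5, A = 1.25 in², y = 0.25 in, Ī = 0.026042 in⁴.
Centroid: ȳ = ΣA·y / ΣA = 1.9247 in.
Transfer each piece to the centroidal x-axis using Ī + A·d² with d = y − 1.9247:
  vertical leg: d = 0.77532 in → contributes +8.184 in⁴
  horizontal leg (remainder): d = -1.6747 in → contributes +3.5317 in⁴
Total I = 11.716 in⁴.
For the y-axis: x̄ = 0.72468 in.
Repeating about the centroidal y-axis gives I_y = 2.6298 in⁴.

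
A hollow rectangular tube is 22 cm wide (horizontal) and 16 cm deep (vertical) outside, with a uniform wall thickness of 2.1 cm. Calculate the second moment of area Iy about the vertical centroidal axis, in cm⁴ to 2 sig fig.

Decompose the section into non-overlapping parts with the origin at the bottom-left of its bounding rectangle.
Outer rectangle: 22 × 16, A = 352 cm², x = 11 cm, Ī = 14 197 cm⁴.
Inner void (subtracted): 17.8 × 11.8, A = 210 cm², x = 11 cm, Ī = 5 546 cm⁴.
By symmetry the centroid is at mid-width, x̄ = 11 cm.
All pieces are centred on the vertical centroidal axis, so I = ΣĪ (holes subtracted) = 8 652 cm⁴.

Iy ≈ 8700 cm⁴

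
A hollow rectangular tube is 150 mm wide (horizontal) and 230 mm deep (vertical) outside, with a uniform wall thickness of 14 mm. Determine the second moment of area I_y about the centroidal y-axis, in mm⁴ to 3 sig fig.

Break the section into simple shapes (no overlaps), measuring from the bottom-left corner of the bounding box.
Outer rectangle: 150 × 230, A = 34 500 mm², x = 75 mm, Ī = 64 687 500 mm⁴.
Inner void (subtracted): 122 × 202, A = 24 644 mm², x = 75 mm, Ī = 30 566 775 mm⁴.
By symmetry the centroid is at mid-width, x̄ = 75 mm.
All pieces are centred on the centroidal y-axis, so I = ΣĪ (holes subtracted) = 34 120 725 mm⁴.

I_y ≈ 3.41 × 10⁷ mm⁴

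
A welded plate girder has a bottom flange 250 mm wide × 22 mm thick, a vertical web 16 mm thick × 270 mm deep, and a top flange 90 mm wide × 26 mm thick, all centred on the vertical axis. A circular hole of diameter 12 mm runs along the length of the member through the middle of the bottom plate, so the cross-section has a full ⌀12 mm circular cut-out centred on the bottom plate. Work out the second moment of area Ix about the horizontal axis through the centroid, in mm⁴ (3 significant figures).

Ix ≈ 1.77 × 10⁸ mm⁴

Treat the section as a set of non-overlapping primitives; coordinates are from the bounding-box lower-left.
Bottom plate: 250 × 22, A = 5 500 mm², y = 11 mm, Ī = 221 833 mm⁴.
Web plate: 16 × 270, A = 4 320 mm², y = 157 mm, Ī = 26 244 000 mm⁴.
Top plate: 90 × 26, A = 2 340 mm², y = 305 mm, Ī = 131 820 mm⁴.
Hole (subtracted): ⌀12, A = 113.1 mm², y = 11 mm, Ī = 1017.9 mm⁴.
Centroid: ȳ = ΣA·y / ΣA = 120.46 mm.
Transfer each piece to the horizontal axis through the centroid using Ī + A·d² with d = y − 120.46:
  bottom plate: d = -109.46 mm → contributes +66 122 639 mm⁴
  web plate: d = 36.538 mm → contributes +32 011 259 mm⁴
  top plate: d = 184.54 mm → contributes +79 818 681 mm⁴
  hole: d = -109.46 mm → contributes −1 356 146 mm⁴
Total I = 176 596 433 mm⁴.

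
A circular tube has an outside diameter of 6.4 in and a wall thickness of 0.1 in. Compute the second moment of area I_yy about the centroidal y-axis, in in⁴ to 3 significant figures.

I_yy ≈ 9.82 in⁴

Break the section into simple shapes (no overlaps), measuring from the bottom-left corner of the bounding box.
Outer circle: ⌀6.4, A = 32.17 in², x = 3.2 in, Ī = 82.355 in⁴.
Bore (subtracted): ⌀6.2, A = 30.191 in², x = 3.2 in, Ī = 72.533 in⁴.
By symmetry the centroid is at mid-width, x̄ = 3.2 in.
All pieces are centred on the centroidal y-axis, so I = ΣĪ (holes subtracted) = 9.8218 in⁴.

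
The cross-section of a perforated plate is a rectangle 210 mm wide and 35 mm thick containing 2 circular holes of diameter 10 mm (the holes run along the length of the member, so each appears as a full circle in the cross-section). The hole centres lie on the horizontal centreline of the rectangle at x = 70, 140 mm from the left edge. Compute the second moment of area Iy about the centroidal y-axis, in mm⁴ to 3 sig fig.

Iy ≈ 2.68 × 10⁷ mm⁴

Break the section into simple shapes (no overlaps), measuring from the bottom-left corner of the bounding box.
Plate: 210 × 35, A = 7 350 mm², x = 105 mm, Ī = 27 011 250 mm⁴.
Hole 1 (subtracted): ⌀10, A = 78.54 mm², x = 70 mm, Ī = 490.87 mm⁴.
Hole 2 (subtracted): ⌀10, A = 78.54 mm², x = 140 mm, Ī = 490.87 mm⁴.
By symmetry the centroid is at mid-width, x̄ = 105 mm.
Transfer each piece to the centroidal y-axis using Ī + A·d² with d = x − 105:
  plate: d = 0 mm → contributes +27 011 250 mm⁴
  hole 1: d = -35 mm → contributes −96 702 mm⁴
  hole 2: d = 35 mm → contributes −96 702 mm⁴
Total I = 26 817 846 mm⁴.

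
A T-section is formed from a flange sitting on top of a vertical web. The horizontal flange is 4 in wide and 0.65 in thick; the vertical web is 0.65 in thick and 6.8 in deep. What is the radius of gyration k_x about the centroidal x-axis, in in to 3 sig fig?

k_x ≈ 2.38 in

Decompose the section into non-overlapping parts with the origin at the bottom-left of its bounding rectangle.
Flange: 4 × 0.65, A = 2.6 in², y = 7.125 in, Ī = 0.091542 in⁴.
Web: 0.65 × 6.8, A = 4.42 in², y = 3.4 in, Ī = 17.032 in⁴.
Centroid: ȳ = ΣA·y / ΣA = 4.7796 in.
Transfer each piece to the centroidal x-axis using Ī + A·d² with d = y − 4.7796:
  flange: d = 2.3454 in → contributes +14.394 in⁴
  web: d = -1.3796 in → contributes +25.445 in⁴
Total I = 39.838 in⁴.
Radius of gyration: k = √(I/A) = √(39.838 / 7.02) = 2.3822 in.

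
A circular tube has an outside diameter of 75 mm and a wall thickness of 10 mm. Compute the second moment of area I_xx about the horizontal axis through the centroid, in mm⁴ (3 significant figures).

I_xx ≈ 1.10 × 10⁶ mm⁴

Decompose the section into non-overlapping parts with the origin at the bottom-left of its bounding rectangle.
Outer circle: ⌀75, A = 4417.9 mm², y = 37.5 mm, Ī = 1 553 156 mm⁴.
Bore (subtracted): ⌀55, A = 2375.8 mm², y = 37.5 mm, Ī = 449 180 mm⁴.
By symmetry the centroid is at mid-height, ȳ = 37.5 mm.
All pieces are centred on the horizontal axis through the centroid, so I = ΣĪ (holes subtracted) = 1 103 975 mm⁴.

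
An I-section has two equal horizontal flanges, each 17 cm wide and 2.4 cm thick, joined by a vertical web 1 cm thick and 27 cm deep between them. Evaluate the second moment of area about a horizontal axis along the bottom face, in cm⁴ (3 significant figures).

Split into non-overlapping primitives; take the origin at the lower-left of the bounding box.
Bottom flange: 17 × 2.4, A = 40.8 cm², y = 1.2 cm, Ī = 19.584 cm⁴.
Web: 1 × 27, A = 27 cm², y = 15.9 cm, Ī = 1640.3 cm⁴.
Top flange: 17 × 2.4, A = 40.8 cm², y = 30.6 cm, Ī = 19.584 cm⁴.
Transfer each piece to a horizontal axis along the bottom face using Ī + A·d² with d = y − 0:
  bottom flange: d = 1.2 cm → contributes +78.336 cm⁴
  web: d = 15.9 cm → contributes +8466.1 cm⁴
  top flange: d = 30.6 cm → contributes +38 223 cm⁴
Total I = 46 768 cm⁴.

I_base ≈ 4.68 × 10⁴ cm⁴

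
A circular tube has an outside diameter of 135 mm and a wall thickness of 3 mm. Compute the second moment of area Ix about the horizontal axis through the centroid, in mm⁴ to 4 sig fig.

Decompose the section into non-overlapping parts with the origin at the bottom-left of its bounding rectangle.
Outer circle: ⌀135, A = 14313.9 mm², y = 67.5 mm, Ī = 16 304 406 mm⁴.
Bore (subtracted): ⌀129, A = 13069.8 mm², y = 67.5 mm, Ī = 13 593 420 mm⁴.
By symmetry the centroid is at mid-height, ȳ = 67.5 mm.
All pieces are centred on the horizontal axis through the centroid, so I = ΣĪ (holes subtracted) = 2 710 986 mm⁴.

Ix ≈ 2.711 × 10⁶ mm⁴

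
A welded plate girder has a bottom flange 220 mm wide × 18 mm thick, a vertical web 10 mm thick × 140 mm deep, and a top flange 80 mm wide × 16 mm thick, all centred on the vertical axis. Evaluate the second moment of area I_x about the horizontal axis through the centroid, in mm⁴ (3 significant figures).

Decompose the section into non-overlapping parts with the origin at the bottom-left of its bounding rectangle.
Bottom plate: 220 × 18, A = 3 960 mm², y = 9 mm, Ī = 106 920 mm⁴.
Web plate: 10 × 140, A = 1 400 mm², y = 88 mm, Ī = 2 286 667 mm⁴.
Top plate: 80 × 16, A = 1 280 mm², y = 166 mm, Ī = 27 307 mm⁴.
Centroid: ȳ = ΣA·y / ΣA = 55.922 mm.
Transfer each piece to the horizontal axis through the centroid using Ī + A·d² with d = y − 55.922:
  bottom plate: d = -46.922 mm → contributes +8 825 433 mm⁴
  web plate: d = 32.078 mm → contributes +3 727 292 mm⁴
  top plate: d = 110.08 mm → contributes +15 537 368 mm⁴
Total I = 28 090 093 mm⁴.

I_x ≈ 2.81 × 10⁷ mm⁴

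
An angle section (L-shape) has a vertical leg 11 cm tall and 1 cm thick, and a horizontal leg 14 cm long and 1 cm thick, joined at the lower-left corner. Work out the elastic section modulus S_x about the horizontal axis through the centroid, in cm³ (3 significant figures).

Split into non-overlapping primitives; take the origin at the lower-left of the bounding box.
Vertical leg: 1 × 11, A = 11 cm², y = 5.5 cm, Ī = 110.92 cm⁴.
Horizontal leg (remainder): 13 × 1, A = 13 cm², y = 0.5 cm, Ī = 1.0833 cm⁴.
Centroid: ȳ = ΣA·y / ΣA = 2.7917 cm.
Transfer each piece to the horizontal axis through the centroid using Ī + A·d² with d = y − 2.7917:
  vertical leg: d = 2.7083 cm → contributes +191.6 cm⁴
  horizontal leg (remainder): d = -2.2917 cm → contributes +69.356 cm⁴
Total I = 260.96 cm⁴.
Extreme fibre distance c = 8.2083 cm; S = I/c = 31.792 cm³.

S_x ≈ 31.8 cm³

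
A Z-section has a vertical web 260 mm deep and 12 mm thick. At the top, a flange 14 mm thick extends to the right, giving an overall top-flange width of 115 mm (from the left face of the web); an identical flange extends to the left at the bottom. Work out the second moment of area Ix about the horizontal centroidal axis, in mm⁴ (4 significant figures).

Decompose the section into non-overlapping parts with the origin at the bottom-left of its bounding rectangle.
Web: 12 × 260, A = 3 120 mm², y = 130 mm, Ī = 17 576 000 mm⁴.
Top flange (beyond web): 103 × 14, A = 1 442 mm², y = 253 mm, Ī = 23552.7 mm⁴.
Bottom flange (beyond web): 103 × 14, A = 1 442 mm², y = 7 mm, Ī = 23552.7 mm⁴.
Centroid: ȳ = ΣA·y / ΣA = 130 mm.
Transfer each piece to the horizontal centroidal axis using Ī + A·d² with d = y − 130:
  web: d = 0 mm → contributes +17 576 000 mm⁴
  top flange (beyond web): d = 123 mm → contributes +21 839 571 mm⁴
  bottom flange (beyond web): d = -123 mm → contributes +21 839 571 mm⁴
Total I = 61 255 141 mm⁴.

Ix ≈ 6.126 × 10⁷ mm⁴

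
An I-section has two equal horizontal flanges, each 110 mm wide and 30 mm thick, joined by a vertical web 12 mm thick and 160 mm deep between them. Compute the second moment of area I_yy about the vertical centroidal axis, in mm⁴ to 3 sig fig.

I_yy ≈ 6.68 × 10⁶ mm⁴

Break the section into simple shapes (no overlaps), measuring from the bottom-left corner of the bounding box.
Bottom flange: 110 × 30, A = 3 300 mm², x = 55 mm, Ī = 3 327 500 mm⁴.
Web: 12 × 160, A = 1 920 mm², x = 55 mm, Ī = 23 040 mm⁴.
Top flange: 110 × 30, A = 3 300 mm², x = 55 mm, Ī = 3 327 500 mm⁴.
By symmetry the centroid is at mid-width, x̄ = 55 mm.
All pieces are centred on the vertical centroidal axis, so I = ΣĪ = 6 678 040 mm⁴.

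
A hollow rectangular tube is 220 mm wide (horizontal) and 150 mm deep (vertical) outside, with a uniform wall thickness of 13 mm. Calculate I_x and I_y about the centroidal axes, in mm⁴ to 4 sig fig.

I_x ≈ 3.105 × 10⁷ mm⁴, I_y ≈ 5.765 × 10⁷ mm⁴

Split into non-overlapping primitives; take the origin at the lower-left of the bounding box.
Outer rectangle: 220 × 150, A = 33 000 mm², y = 75 mm, Ī = 61 875 000 mm⁴.
Inner void (subtracted): 194 × 124, A = 24 056 mm², y = 75 mm, Ī = 30 823 755 mm⁴.
By symmetry the centroid is at mid-height, ȳ = 75 mm.
All pieces are centred on the centroidal x-axis, so I = ΣĪ (holes subtracted) = 31 051 245 mm⁴.
Repeating about the centroidal y-axis gives I_y = 57 652 365 mm⁴.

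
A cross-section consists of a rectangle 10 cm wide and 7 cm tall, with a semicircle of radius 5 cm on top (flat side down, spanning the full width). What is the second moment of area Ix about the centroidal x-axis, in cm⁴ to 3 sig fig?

Ix ≈ 1150 cm⁴

Decompose the section into non-overlapping parts with the origin at the bottom-left of its bounding rectangle.
Rectangular body: 10 × 7, A = 70 cm², y = 3.5 cm, Ī = 285.83 cm⁴.
Semicircular cap: semicircle r = 5, A = 39.27 cm², y = 9.1221 cm, Ī = 68.598 cm⁴.
Centroid: ȳ = ΣA·y / ΣA = 5.5205 cm.
Transfer each piece to the centroidal x-axis using Ī + A·d² with d = y − 5.5205:
  rectangular body: d = -2.0205 cm → contributes +571.6 cm⁴
  semicircular cap: d = 3.6016 cm → contributes +577.98 cm⁴
Total I = 1149.6 cm⁴.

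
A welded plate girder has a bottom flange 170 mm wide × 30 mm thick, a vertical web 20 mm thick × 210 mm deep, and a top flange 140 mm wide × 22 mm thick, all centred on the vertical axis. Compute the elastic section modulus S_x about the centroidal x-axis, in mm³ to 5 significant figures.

S_x ≈ 8.5099 × 10⁵ mm³

Decompose the section into non-overlapping parts with the origin at the bottom-left of its bounding rectangle.
Bottom plate: 170 × 30, A = 5 100 mm², y = 15 mm, Ī = 382 500 mm⁴.
Web plate: 20 × 210, A = 4 200 mm², y = 135 mm, Ī = 15 435 000 mm⁴.
Top plate: 140 × 22, A = 3 080 mm², y = 251 mm, Ī = 124226.7 mm⁴.
Centroid: ȳ = ΣA·y / ΣA = 114.4249 mm.
Transfer each piece to the centroidal x-axis using Ī + A·d² with d = y − 114.4249:
  bottom plate: d = -99.42488 mm → contributes +50 797 563 mm⁴
  web plate: d = 20.57512 mm → contributes +17 213 010 mm⁴
  top plate: d = 136.5751 mm → contributes +57 574 739 mm⁴
Total I = 125 585 312 mm⁴.
Extreme fibre distance c = 147.5751 mm; S = I/c = 850992.4 mm³.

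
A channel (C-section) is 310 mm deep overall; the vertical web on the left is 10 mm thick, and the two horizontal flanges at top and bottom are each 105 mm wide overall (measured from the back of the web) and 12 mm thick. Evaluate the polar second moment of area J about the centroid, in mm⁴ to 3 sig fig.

J ≈ 8.08 × 10⁷ mm⁴

Treat the section as a set of non-overlapping primitives; coordinates are from the bounding-box lower-left.
Web: 10 × 310, A = 3 100 mm², y = 155 mm, Ī = 24 825 833 mm⁴.
Top flange (beyond web): 95 × 12, A = 1 140 mm², y = 304 mm, Ī = 13 680 mm⁴.
Bottom flange (beyond web): 95 × 12, A = 1 140 mm², y = 6 mm, Ī = 13 680 mm⁴.
By symmetry the centroid is at mid-height, ȳ = 155 mm.
Transfer each piece to the centroidal x-axis using Ī + A·d² with d = y − 155:
  web: d = 0 mm → contributes +24 825 833 mm⁴
  top flange (beyond web): d = 149 mm → contributes +25 322 820 mm⁴
  bottom flange (beyond web): d = -149 mm → contributes +25 322 820 mm⁴
Total I = 75 471 473 mm⁴.
For the y-axis: x̄ = 27.249 mm.
Repeating about the centroidal y-axis gives I_y = 5 361 620 mm⁴.
Polar second moment: J = I_x + I_y = 80 833 093 mm⁴.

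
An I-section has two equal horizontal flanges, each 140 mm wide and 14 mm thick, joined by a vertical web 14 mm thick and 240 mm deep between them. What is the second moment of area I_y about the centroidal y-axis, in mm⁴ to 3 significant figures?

I_y ≈ 6.46 × 10⁶ mm⁴

Break the section into simple shapes (no overlaps), measuring from the bottom-left corner of the bounding box.
Bottom flange: 140 × 14, A = 1 960 mm², x = 70 mm, Ī = 3 201 333 mm⁴.
Web: 14 × 240, A = 3 360 mm², x = 70 mm, Ī = 54 880 mm⁴.
Top flange: 140 × 14, A = 1 960 mm², x = 70 mm, Ī = 3 201 333 mm⁴.
By symmetry the centroid is at mid-width, x̄ = 70 mm.
All pieces are centred on the centroidal y-axis, so I = ΣĪ = 6 457 547 mm⁴.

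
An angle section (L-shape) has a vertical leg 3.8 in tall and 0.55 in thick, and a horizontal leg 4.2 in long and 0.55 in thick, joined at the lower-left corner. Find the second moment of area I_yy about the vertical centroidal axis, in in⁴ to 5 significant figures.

I_yy ≈ 6.7971 in⁴

Treat the section as a set of non-overlapping primitives; coordinates are from the bounding-box lower-left.
Vertical leg: 0.55 × 3.8, A = 2.09 in², x = 0.275 in, Ī = 0.05268542 in⁴.
Horizontal leg (remainder): 3.65 × 0.55, A = 2.0075 in², x = 2.375 in, Ī = 2.228743 in⁴.
Centroid: x̄ = ΣA·x / ΣA = 1.303859 in.
Transfer each piece to the vertical centroidal axis using Ī + A·d² with d = x − 1.303859:
  vertical leg: d = -1.028859 in → contributes +2.265057 in⁴
  horizontal leg (remainder): d = 1.071141 in → contributes +4.532034 in⁴
Total I = 6.797091 in⁴.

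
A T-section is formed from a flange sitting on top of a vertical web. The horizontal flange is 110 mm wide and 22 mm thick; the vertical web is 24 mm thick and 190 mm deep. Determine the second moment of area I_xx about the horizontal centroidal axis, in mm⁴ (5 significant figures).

Break the section into simple shapes (no overlaps), measuring from the bottom-left corner of the bounding box.
Flange: 110 × 22, A = 2 420 mm², y = 201 mm, Ī = 97606.67 mm⁴.
Web: 24 × 190, A = 4 560 mm², y = 95 mm, Ī = 13 718 000 mm⁴.
Centroid: ȳ = ΣA·y / ΣA = 131.7507 mm.
Transfer each piece to the horizontal centroidal axis using Ī + A·d² with d = y − 131.7507:
  flange: d = 69.24928 mm → contributes +11 702 628 mm⁴
  web: d = -36.75072 mm → contributes +19 876 805 mm⁴
Total I = 31 579 433 mm⁴.

I_xx ≈ 3.1579 × 10⁷ mm⁴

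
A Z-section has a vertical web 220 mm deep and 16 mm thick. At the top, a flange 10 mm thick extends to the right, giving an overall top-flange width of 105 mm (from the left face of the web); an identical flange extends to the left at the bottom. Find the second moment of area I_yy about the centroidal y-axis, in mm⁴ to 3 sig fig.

Split into non-overlapping primitives; take the origin at the lower-left of the bounding box.
Web: 16 × 220, A = 3 520 mm², x = 97 mm, Ī = 75 093 mm⁴.
Top flange (beyond web): 89 × 10, A = 890 mm², x = 149.5 mm, Ī = 587 474 mm⁴.
Bottom flange (beyond web): 89 × 10, A = 890 mm², x = 44.5 mm, Ī = 587 474 mm⁴.
Centroid: x̄ = ΣA·x / ΣA = 97 mm.
Transfer each piece to the centroidal y-axis using Ī + A·d² with d = x − 97:
  web: d = 0 mm → contributes +75 093 mm⁴
  top flange (beyond web): d = 52.5 mm → contributes +3 040 537 mm⁴
  bottom flange (beyond web): d = -52.5 mm → contributes +3 040 537 mm⁴
Total I = 6 156 167 mm⁴.

I_yy ≈ 6.16 × 10⁶ mm⁴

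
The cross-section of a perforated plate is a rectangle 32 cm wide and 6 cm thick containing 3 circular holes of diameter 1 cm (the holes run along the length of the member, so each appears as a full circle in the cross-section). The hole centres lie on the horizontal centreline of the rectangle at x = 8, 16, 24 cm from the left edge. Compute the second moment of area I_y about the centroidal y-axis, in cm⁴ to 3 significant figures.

I_y ≈ 1.63 × 10⁴ cm⁴

Decompose the section into non-overlapping parts with the origin at the bottom-left of its bounding rectangle.
Plate: 32 × 6, A = 192 cm², x = 16 cm, Ī = 16 384 cm⁴.
Hole 1 (subtracted): ⌀1, A = 0.7854 cm², x = 8 cm, Ī = 0.049087 cm⁴.
Hole 2 (subtracted): ⌀1, A = 0.7854 cm², x = 16 cm, Ī = 0.049087 cm⁴.
Hole 3 (subtracted): ⌀1, A = 0.7854 cm², x = 24 cm, Ī = 0.049087 cm⁴.
By symmetry the centroid is at mid-width, x̄ = 16 cm.
Transfer each piece to the centroidal y-axis using Ī + A·d² with d = x − 16:
  plate: d = 0 cm → contributes +16 384 cm⁴
  hole 1: d = -8 cm → contributes −50.315 cm⁴
  hole 2: d = 0 cm → contributes −0.049087 cm⁴
  hole 3: d = 8 cm → contributes −50.315 cm⁴
Total I = 16 283 cm⁴.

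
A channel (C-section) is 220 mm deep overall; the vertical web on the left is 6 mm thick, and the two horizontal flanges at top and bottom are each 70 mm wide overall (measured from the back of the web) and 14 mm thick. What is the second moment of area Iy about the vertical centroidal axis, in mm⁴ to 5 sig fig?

Break the section into simple shapes (no overlaps), measuring from the bottom-left corner of the bounding box.
Web: 6 × 220, A = 1 320 mm², x = 3 mm, Ī = 3 960 mm⁴.
Top flange (beyond web): 64 × 14, A = 896 mm², x = 38 mm, Ī = 305834.7 mm⁴.
Bottom flange (beyond web): 64 × 14, A = 896 mm², x = 38 mm, Ī = 305834.7 mm⁴.
Centroid: x̄ = ΣA·x / ΣA = 23.15424 mm.
Transfer each piece to the vertical centroidal axis using Ī + A·d² with d = x − 23.15424:
  web: d = -20.15424 mm → contributes +540135.4 mm⁴
  top flange (beyond web): d = 14.84576 mm → contributes +503 310 mm⁴
  bottom flange (beyond web): d = 14.84576 mm → contributes +503 310 mm⁴
Total I = 1 546 755 mm⁴.

Iy ≈ 1.5468 × 10⁶ mm⁴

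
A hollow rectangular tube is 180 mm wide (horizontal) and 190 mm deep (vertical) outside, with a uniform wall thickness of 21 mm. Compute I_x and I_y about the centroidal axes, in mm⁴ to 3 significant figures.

Treat the section as a set of non-overlapping primitives; coordinates are from the bounding-box lower-left.
Outer rectangle: 180 × 190, A = 34 200 mm², y = 95 mm, Ī = 102 885 000 mm⁴.
Inner void (subtracted): 138 × 148, A = 20 424 mm², y = 95 mm, Ī = 37 280 608 mm⁴.
By symmetry the centroid is at mid-height, ȳ = 95 mm.
All pieces are centred on the centroidal x-axis, so I = ΣĪ (holes subtracted) = 65 604 392 mm⁴.
Repeating about the centroidal y-axis gives I_y = 59 927 112 mm⁴.

I_x ≈ 6.56 × 10⁷ mm⁴, I_y ≈ 5.99 × 10⁷ mm⁴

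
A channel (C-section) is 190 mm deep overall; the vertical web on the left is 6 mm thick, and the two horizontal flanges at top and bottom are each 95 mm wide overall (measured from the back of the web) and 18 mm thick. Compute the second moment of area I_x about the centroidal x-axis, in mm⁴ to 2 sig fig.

Split into non-overlapping primitives; take the origin at the lower-left of the bounding box.
Web: 6 × 190, A = 1 140 mm², y = 95 mm, Ī = 3 429 500 mm⁴.
Top flange (beyond web): 89 × 18, A = 1 602 mm², y = 181 mm, Ī = 43 254 mm⁴.
Bottom flange (beyond web): 89 × 18, A = 1 602 mm², y = 9 mm, Ī = 43 254 mm⁴.
By symmetry the centroid is at mid-height, ȳ = 95 mm.
Transfer each piece to the centroidal x-axis using Ī + A·d² with d = y − 95:
  web: d = 0 mm → contributes +3 429 500 mm⁴
  top flange (beyond web): d = 86 mm → contributes +11 891 646 mm⁴
  bottom flange (beyond web): d = -86 mm → contributes +11 891 646 mm⁴
Total I = 27 212 792 mm⁴.

I_x ≈ 2.7 × 10⁷ mm⁴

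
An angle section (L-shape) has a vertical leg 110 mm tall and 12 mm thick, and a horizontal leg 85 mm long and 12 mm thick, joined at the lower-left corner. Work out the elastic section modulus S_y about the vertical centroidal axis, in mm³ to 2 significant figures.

S_y ≈ 2.2 × 10⁴ mm³

Decompose the section into non-overlapping parts with the origin at the bottom-left of its bounding rectangle.
Vertical leg: 12 × 110, A = 1 320 mm², x = 6 mm, Ī = 15 840 mm⁴.
Horizontal leg (remainder): 73 × 12, A = 876 mm², x = 48.5 mm, Ī = 389 017 mm⁴.
Centroid: x̄ = ΣA·x / ΣA = 22.95 mm.
Transfer each piece to the vertical centroidal axis using Ī + A·d² with d = x − 22.95:
  vertical leg: d = -16.95 mm → contributes +395 238 mm⁴
  horizontal leg (remainder): d = 25.55 mm → contributes +960 713 mm⁴
Total I = 1 355 951 mm⁴.
Extreme fibre distance c = 62.05 mm; S = I/c = 21 854 mm³.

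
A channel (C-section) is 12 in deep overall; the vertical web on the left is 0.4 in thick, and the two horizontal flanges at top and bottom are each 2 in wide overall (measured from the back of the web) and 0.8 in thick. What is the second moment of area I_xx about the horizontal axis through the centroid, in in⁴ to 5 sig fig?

I_xx ≈ 138.02 in⁴

Break the section into simple shapes (no overlaps), measuring from the bottom-left corner of the bounding box.
Web: 0.4 × 12, A = 4.8 in², y = 6 in, Ī = 57.6 in⁴.
Top flange (beyond web): 1.6 × 0.8, A = 1.28 in², y = 11.6 in, Ī = 0.06826667 in⁴.
Bottom flange (beyond web): 1.6 × 0.8, A = 1.28 in², y = 0.4 in, Ī = 0.06826667 in⁴.
By symmetry the centroid is at mid-height, ȳ = 6 in.
Transfer each piece to the horizontal axis through the centroid using Ī + A·d² with d = y − 6:
  web: d = 0 in → contributes +57.6 in⁴
  top flange (beyond web): d = 5.6 in → contributes +40.20907 in⁴
  bottom flange (beyond web): d = -5.6 in → contributes +40.20907 in⁴
Total I = 138.0181 in⁴.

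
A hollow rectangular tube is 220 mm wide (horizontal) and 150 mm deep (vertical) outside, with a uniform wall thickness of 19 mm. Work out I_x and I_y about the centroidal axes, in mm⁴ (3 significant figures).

Break the section into simple shapes (no overlaps), measuring from the bottom-left corner of the bounding box.
Outer rectangle: 220 × 150, A = 33 000 mm², y = 75 mm, Ī = 61 875 000 mm⁴.
Inner void (subtracted): 182 × 112, A = 20 384 mm², y = 75 mm, Ī = 21 308 075 mm⁴.
By symmetry the centroid is at mid-height, ȳ = 75 mm.
All pieces are centred on the centroidal x-axis, so I = ΣĪ (holes subtracted) = 40 566 925 mm⁴.
Repeating about the centroidal y-axis gives I_y = 76 833 365 mm⁴.

I_x ≈ 4.06 × 10⁷ mm⁴, I_y ≈ 7.68 × 10⁷ mm⁴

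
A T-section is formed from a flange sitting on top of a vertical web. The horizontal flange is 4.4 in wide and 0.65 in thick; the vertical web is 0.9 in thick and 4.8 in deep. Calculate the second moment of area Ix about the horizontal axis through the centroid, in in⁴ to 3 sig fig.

Treat the section as a set of non-overlapping primitives; coordinates are from the bounding-box lower-left.
Flange: 4.4 × 0.65, A = 2.86 in², y = 5.125 in, Ī = 0.1007 in⁴.
Web: 0.9 × 4.8, A = 4.32 in², y = 2.4 in, Ī = 8.2944 in⁴.
Centroid: ȳ = ΣA·y / ΣA = 3.4854 in.
Transfer each piece to the horizontal axis through the centroid using Ī + A·d² with d = y − 3.4854:
  flange: d = 1.6396 in → contributes +7.7888 in⁴
  web: d = -1.0854 in → contributes +13.384 in⁴
Total I = 21.173 in⁴.

Ix ≈ 21.2 in⁴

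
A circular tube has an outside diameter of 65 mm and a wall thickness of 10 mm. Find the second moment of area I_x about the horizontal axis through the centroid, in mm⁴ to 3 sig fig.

Split into non-overlapping primitives; take the origin at the lower-left of the bounding box.
Outer circle: ⌀65, A = 3318.3 mm², y = 32.5 mm, Ī = 876 241 mm⁴.
Bore (subtracted): ⌀45, A = 1590.4 mm², y = 32.5 mm, Ī = 201 289 mm⁴.
By symmetry the centroid is at mid-height, ȳ = 32.5 mm.
All pieces are centred on the horizontal axis through the centroid, so I = ΣĪ (holes subtracted) = 674 952 mm⁴.

I_x ≈ 6.75 × 10⁵ mm⁴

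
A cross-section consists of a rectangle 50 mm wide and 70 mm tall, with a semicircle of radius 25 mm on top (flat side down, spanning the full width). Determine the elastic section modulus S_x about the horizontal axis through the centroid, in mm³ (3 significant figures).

S_x ≈ 6.13 × 10⁴ mm³

Decompose the section into non-overlapping parts with the origin at the bottom-left of its bounding rectangle.
Rectangular body: 50 × 70, A = 3 500 mm², y = 35 mm, Ī = 1 429 167 mm⁴.
Semicircular cap: semicircle r = 25, A = 981.75 mm², y = 80.61 mm, Ī = 42 874 mm⁴.
Centroid: ȳ = ΣA·y / ΣA = 44.991 mm.
Transfer each piece to the horizontal axis through the centroid using Ī + A·d² with d = y − 44.991:
  rectangular body: d = -9.9912 mm → contributes +1 778 548 mm⁴
  semicircular cap: d = 35.619 mm → contributes +1 288 442 mm⁴
Total I = 3 066 990 mm⁴.
Extreme fibre distance c = 50.009 mm; S = I/c = 61 329 mm³.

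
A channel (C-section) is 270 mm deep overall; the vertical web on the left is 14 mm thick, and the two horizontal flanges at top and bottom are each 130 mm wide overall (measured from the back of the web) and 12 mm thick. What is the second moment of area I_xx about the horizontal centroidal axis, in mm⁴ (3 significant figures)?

I_xx ≈ 6.93 × 10⁷ mm⁴

Break the section into simple shapes (no overlaps), measuring from the bottom-left corner of the bounding box.
Web: 14 × 270, A = 3 780 mm², y = 135 mm, Ī = 22 963 500 mm⁴.
Top flange (beyond web): 116 × 12, A = 1 392 mm², y = 264 mm, Ī = 16 704 mm⁴.
Bottom flange (beyond web): 116 × 12, A = 1 392 mm², y = 6 mm, Ī = 16 704 mm⁴.
By symmetry the centroid is at mid-height, ȳ = 135 mm.
Transfer each piece to the horizontal centroidal axis using Ī + A·d² with d = y − 135:
  web: d = 0 mm → contributes +22 963 500 mm⁴
  top flange (beyond web): d = 129 mm → contributes +23 180 976 mm⁴
  bottom flange (beyond web): d = -129 mm → contributes +23 180 976 mm⁴
Total I = 69 325 452 mm⁴.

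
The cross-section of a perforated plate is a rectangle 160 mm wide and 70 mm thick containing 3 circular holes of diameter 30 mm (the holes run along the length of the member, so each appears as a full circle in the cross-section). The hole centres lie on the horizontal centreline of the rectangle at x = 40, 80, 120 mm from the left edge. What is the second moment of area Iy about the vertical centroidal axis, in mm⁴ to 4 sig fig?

Treat the section as a set of non-overlapping primitives; coordinates are from the bounding-box lower-left.
Plate: 160 × 70, A = 11 200 mm², x = 80 mm, Ī = 23 893 333 mm⁴.
Hole 1 (subtracted): ⌀30, A = 706.858 mm², x = 40 mm, Ī = 39760.8 mm⁴.
Hole 2 (subtracted): ⌀30, A = 706.858 mm², x = 80 mm, Ī = 39760.8 mm⁴.
Hole 3 (subtracted): ⌀30, A = 706.858 mm², x = 120 mm, Ī = 39760.8 mm⁴.
By symmetry the centroid is at mid-width, x̄ = 80 mm.
Transfer each piece to the vertical centroidal axis using Ī + A·d² with d = x − 80:
  plate: d = 0 mm → contributes +23 893 333 mm⁴
  hole 1: d = -40 mm → contributes −1 170 734 mm⁴
  hole 2: d = 0 mm → contributes −39760.8 mm⁴
  hole 3: d = 40 mm → contributes −1 170 734 mm⁴
Total I = 21 512 104 mm⁴.

Iy ≈ 2.151 × 10⁷ mm⁴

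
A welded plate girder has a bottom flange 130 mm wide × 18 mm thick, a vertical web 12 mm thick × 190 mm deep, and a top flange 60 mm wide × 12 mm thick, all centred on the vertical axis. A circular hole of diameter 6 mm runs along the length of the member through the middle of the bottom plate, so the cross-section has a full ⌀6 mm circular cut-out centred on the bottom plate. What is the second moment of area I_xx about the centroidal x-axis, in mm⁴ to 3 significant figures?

Decompose the section into non-overlapping parts with the origin at the bottom-left of its bounding rectangle.
Bottom plate: 130 × 18, A = 2 340 mm², y = 9 mm, Ī = 63 180 mm⁴.
Web plate: 12 × 190, A = 2 280 mm², y = 113 mm, Ī = 6 859 000 mm⁴.
Top plate: 60 × 12, A = 720 mm², y = 214 mm, Ī = 8 640 mm⁴.
Hole (subtracted): ⌀6, A = 28.274 mm², y = 9 mm, Ī = 63.617 mm⁴.
Centroid: ȳ = ΣA·y / ΣA = 81.428 mm.
Transfer each piece to the centroidal x-axis using Ī + A·d² with d = y − 81.428:
  bottom plate: d = -72.428 mm → contributes +12 338 536 mm⁴
  web plate: d = 31.572 mm → contributes +9 131 621 mm⁴
  top plate: d = 132.57 mm → contributes +12 662 797 mm⁴
  hole: d = -72.428 mm → contributes −148 387 mm⁴
Total I = 33 984 567 mm⁴.

I_xx ≈ 3.40 × 10⁷ mm⁴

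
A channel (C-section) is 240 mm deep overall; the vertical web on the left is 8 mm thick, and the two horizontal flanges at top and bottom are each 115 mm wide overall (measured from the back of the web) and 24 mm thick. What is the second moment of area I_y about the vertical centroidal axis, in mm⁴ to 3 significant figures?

Decompose the section into non-overlapping parts with the origin at the bottom-left of its bounding rectangle.
Web: 8 × 240, A = 1 920 mm², x = 4 mm, Ī = 10 240 mm⁴.
Top flange (beyond web): 107 × 24, A = 2 568 mm², x = 61.5 mm, Ī = 2 450 086 mm⁴.
Bottom flange (beyond web): 107 × 24, A = 2 568 mm², x = 61.5 mm, Ī = 2 450 086 mm⁴.
Centroid: x̄ = ΣA·x / ΣA = 45.854 mm.
Transfer each piece to the vertical centroidal axis using Ī + A·d² with d = x − 45.854:
  web: d = -41.854 mm → contributes +3 373 573 mm⁴
  top flange (beyond web): d = 15.646 mm → contributes +3 078 746 mm⁴
  bottom flange (beyond web): d = 15.646 mm → contributes +3 078 746 mm⁴
Total I = 9 531 065 mm⁴.

I_y ≈ 9.53 × 10⁶ mm⁴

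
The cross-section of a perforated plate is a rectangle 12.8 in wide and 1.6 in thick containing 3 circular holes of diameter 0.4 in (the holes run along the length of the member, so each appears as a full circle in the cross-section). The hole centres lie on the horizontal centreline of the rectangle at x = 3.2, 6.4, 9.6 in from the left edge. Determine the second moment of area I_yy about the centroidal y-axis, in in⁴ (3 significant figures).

Split into non-overlapping primitives; take the origin at the lower-left of the bounding box.
Plate: 12.8 × 1.6, A = 20.48 in², x = 6.4 in, Ī = 279.62 in⁴.
Hole 1 (subtracted): ⌀0.4, A = 0.12566 in², x = 3.2 in, Ī = 0.0012566 in⁴.
Hole 2 (subtracted): ⌀0.4, A = 0.12566 in², x = 6.4 in, Ī = 0.0012566 in⁴.
Hole 3 (subtracted): ⌀0.4, A = 0.12566 in², x = 9.6 in, Ī = 0.0012566 in⁴.
By symmetry the centroid is at mid-width, x̄ = 6.4 in.
Transfer each piece to the centroidal y-axis using Ī + A·d² with d = x − 6.4:
  plate: d = 0 in → contributes +279.62 in⁴
  hole 1: d = -3.2 in → contributes −1.2881 in⁴
  hole 2: d = 0 in → contributes −0.0012566 in⁴
  hole 3: d = 3.2 in → contributes −1.2881 in⁴
Total I = 277.04 in⁴.

I_yy ≈ 277 in⁴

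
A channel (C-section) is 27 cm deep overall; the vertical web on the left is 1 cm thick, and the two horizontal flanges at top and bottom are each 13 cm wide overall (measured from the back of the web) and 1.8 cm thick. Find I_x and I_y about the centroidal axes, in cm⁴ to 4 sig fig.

Break the section into simple shapes (no overlaps), measuring from the bottom-left corner of the bounding box.
Web: 1 × 27, A = 27 cm², y = 13.5 cm, Ī = 1640.25 cm⁴.
Top flange (beyond web): 12 × 1.8, A = 21.6 cm², y = 26.1 cm, Ī = 5.832 cm⁴.
Bottom flange (beyond web): 12 × 1.8, A = 21.6 cm², y = 0.9 cm, Ī = 5.832 cm⁴.
By symmetry the centroid is at mid-height, ȳ = 13.5 cm.
Transfer each piece to the centroidal x-axis using Ī + A·d² with d = y − 13.5:
  web: d = 0 cm → contributes +1640.25 cm⁴
  top flange (beyond web): d = 12.6 cm → contributes +3435.05 cm⁴
  bottom flange (beyond web): d = -12.6 cm → contributes +3435.05 cm⁴
Total I = 8510.35 cm⁴.
For the y-axis: x̄ = 4.5 cm.
Repeating about the centroidal y-axis gives I_y = 1222.65 cm⁴.

I_x ≈ 8510 cm⁴, I_y ≈ 1223 cm⁴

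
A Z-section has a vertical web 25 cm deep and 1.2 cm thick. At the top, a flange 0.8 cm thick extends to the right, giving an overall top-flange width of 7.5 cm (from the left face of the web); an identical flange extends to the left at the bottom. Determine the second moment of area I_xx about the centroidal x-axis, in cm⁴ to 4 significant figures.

Break the section into simple shapes (no overlaps), measuring from the bottom-left corner of the bounding box.
Web: 1.2 × 25, A = 30 cm², y = 12.5 cm, Ī = 1562.5 cm⁴.
Top flange (beyond web): 6.3 × 0.8, A = 5.04 cm², y = 24.6 cm, Ī = 0.2688 cm⁴.
Bottom flange (beyond web): 6.3 × 0.8, A = 5.04 cm², y = 0.4 cm, Ī = 0.2688 cm⁴.
Centroid: ȳ = ΣA·y / ΣA = 12.5 cm.
Transfer each piece to the centroidal x-axis using Ī + A·d² with d = y − 12.5:
  web: d = 0 cm → contributes +1562.5 cm⁴
  top flange (beyond web): d = 12.1 cm → contributes +738.175 cm⁴
  bottom flange (beyond web): d = -12.1 cm → contributes +738.175 cm⁴
Total I = 3038.85 cm⁴.

I_xx ≈ 3039 cm⁴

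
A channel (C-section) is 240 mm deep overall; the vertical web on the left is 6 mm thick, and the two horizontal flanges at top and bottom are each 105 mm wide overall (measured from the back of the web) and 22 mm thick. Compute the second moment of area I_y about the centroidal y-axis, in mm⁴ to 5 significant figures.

I_y ≈ 6.5450 × 10⁶ mm⁴

Split into non-overlapping primitives; take the origin at the lower-left of the bounding box.
Web: 6 × 240, A = 1 440 mm², x = 3 mm, Ī = 4 320 mm⁴.
Top flange (beyond web): 99 × 22, A = 2 178 mm², x = 55.5 mm, Ī = 1 778 882 mm⁴.
Bottom flange (beyond web): 99 × 22, A = 2 178 mm², x = 55.5 mm, Ī = 1 778 882 mm⁴.
Centroid: x̄ = ΣA·x / ΣA = 42.45652 mm.
Transfer each piece to the centroidal y-axis using Ī + A·d² with d = x − 42.45652:
  web: d = -39.45652 mm → contributes +2 246 137 mm⁴
  top flange (beyond web): d = 13.04348 mm → contributes +2 149 430 mm⁴
  bottom flange (beyond web): d = 13.04348 mm → contributes +2 149 430 mm⁴
Total I = 6 544 996 mm⁴.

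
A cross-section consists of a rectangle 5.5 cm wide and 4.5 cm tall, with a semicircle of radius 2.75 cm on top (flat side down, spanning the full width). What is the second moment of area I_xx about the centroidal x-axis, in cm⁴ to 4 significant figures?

I_xx ≈ 141.8 cm⁴

Decompose the section into non-overlapping parts with the origin at the bottom-left of its bounding rectangle.
Rectangular body: 5.5 × 4.5, A = 24.75 cm², y = 2.25 cm, Ī = 41.7656 cm⁴.
Semicircular cap: semicircle r = 2.75, A = 11.8791 cm², y = 5.66714 cm, Ī = 6.27715 cm⁴.
Centroid: ȳ = ΣA·y / ΣA = 3.35821 cm.
Transfer each piece to the centroidal x-axis using Ī + A·d² with d = y − 3.35821:
  rectangular body: d = -1.10821 cm → contributes +72.1616 cm⁴
  semicircular cap: d = 2.30893 cm → contributes +69.6067 cm⁴
Total I = 141.768 cm⁴.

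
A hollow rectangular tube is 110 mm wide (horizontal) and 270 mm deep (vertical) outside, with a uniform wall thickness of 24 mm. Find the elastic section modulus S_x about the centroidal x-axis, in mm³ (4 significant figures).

Treat the section as a set of non-overlapping primitives; coordinates are from the bounding-box lower-left.
Outer rectangle: 110 × 270, A = 29 700 mm², y = 135 mm, Ī = 180 427 500 mm⁴.
Inner void (subtracted): 62 × 222, A = 13 764 mm², y = 135 mm, Ī = 56 528 748 mm⁴.
By symmetry the centroid is at mid-height, ȳ = 135 mm.
All pieces are centred on the centroidal x-axis, so I = ΣĪ (holes subtracted) = 123 898 752 mm⁴.
Extreme fibre distance c = 135 mm; S = I/c = 917 769 mm³.

S_x ≈ 9.178 × 10⁵ mm³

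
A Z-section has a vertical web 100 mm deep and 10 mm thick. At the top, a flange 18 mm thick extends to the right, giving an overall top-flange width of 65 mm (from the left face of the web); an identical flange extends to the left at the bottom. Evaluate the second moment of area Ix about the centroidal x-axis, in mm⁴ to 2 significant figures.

Split into non-overlapping primitives; take the origin at the lower-left of the bounding box.
Web: 10 × 100, A = 1 000 mm², y = 50 mm, Ī = 833 333 mm⁴.
Top flange (beyond web): 55 × 18, A = 990 mm², y = 91 mm, Ī = 26 730 mm⁴.
Bottom flange (beyond web): 55 × 18, A = 990 mm², y = 9 mm, Ī = 26 730 mm⁴.
Centroid: ȳ = ΣA·y / ΣA = 50 mm.
Transfer each piece to the centroidal x-axis using Ī + A·d² with d = y − 50:
  web: d = 0 mm → contributes +833 333 mm⁴
  top flange (beyond web): d = 41 mm → contributes +1 690 920 mm⁴
  bottom flange (beyond web): d = -41 mm → contributes +1 690 920 mm⁴
Total I = 4 215 173 mm⁴.

Ix ≈ 4.2 × 10⁶ mm⁴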